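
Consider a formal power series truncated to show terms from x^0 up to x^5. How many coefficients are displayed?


From x^0 to x^5 inclusive, the count is 5 - 0 + 1 = 6.

6


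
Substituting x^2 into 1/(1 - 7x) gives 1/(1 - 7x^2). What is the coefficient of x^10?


The coefficient of x^(2m) in 1/(1 - 7x^2) is 7^m.
With n = 10 = 2*5, the coefficient is 7^5 = 16807.

16807


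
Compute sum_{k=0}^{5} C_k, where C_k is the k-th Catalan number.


C_0 through C_5: 1, 1, 2, 5, 14, 42
Sum = 1 + 1 + 2 + 5 + 14 + 42
= 65

65


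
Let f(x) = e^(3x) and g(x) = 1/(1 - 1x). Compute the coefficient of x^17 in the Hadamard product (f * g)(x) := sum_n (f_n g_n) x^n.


Expanding: f_k = 3^k/k! (from e^(3x)) and g_k = 1^k (from 1/(1 - 1x)). So the Hadamard coefficient (f * g)_k = 3^k 1^k / k! = (3)^k / k!.
For k = 17: 3^17/17! = 129140163/355687428096000 = 177147/487911424000.

177147/487911424000


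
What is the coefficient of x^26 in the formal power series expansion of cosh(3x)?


The Maclaurin series is cosh(t) = sum_{m>=0} t^(2m) / (2m)!, so substituting t = 3x, only even powers of x are nonzero, with coefficient of x^(2m) equal to 3^(2m) / (2m)!.
For x^26 the coefficient is 3^26/26! = 2541865828329/403291461126605635584000000 = 43046721/6829776306569216000000.

43046721/6829776306569216000000


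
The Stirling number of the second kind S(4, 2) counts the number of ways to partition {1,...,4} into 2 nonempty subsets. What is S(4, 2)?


Using the explicit formula S(n,k) = (1/k!) sum_{j=0}^{k} (-1)^(k-j) C(k,j) j^n:
S(4, 2) = 7
Equivalently, S(n,k) is n! times the coefficient of x^n in the EGF (e^x - 1)^k / k!.

7


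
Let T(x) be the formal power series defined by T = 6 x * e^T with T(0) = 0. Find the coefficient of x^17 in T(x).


Apply the Lagrange inversion formula: if T = 6 x * phi(T) with phi(t) = e^t, then
[x^n] T = 6^n * (1/n) [t^(n-1)] phi(t)^n = 6^n * (1/n) [t^(n-1)] e^(n t) = 6^n * (1/n) * n^(n-1) / (n-1)! = 6^n * n^(n-1) / n!.
When c = 1 this is the Cayley count of rooted labeled trees on n vertices, divided by n!.
For n = 17: 6^17 * 17^16 / 17! = 16926659444736 * 48661191875666868481/355687428096000 = 2028278625223237353130284/875875.

2028278625223237353130284/875875


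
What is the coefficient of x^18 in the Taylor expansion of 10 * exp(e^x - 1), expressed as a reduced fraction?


exp(e^x - 1) = sum_{k>=0} Bell_k x^k / k!, where Bell_k is the k-th Bell number.
So the coefficient of x^18 is 10 * Bell_18 / 18!.
Computing: Bell_18 = 682076806159 and 18! = 6402373705728000, giving
10 * 682076806159/6402373705728000 = 97439543737/91462481510400.

97439543737/91462481510400


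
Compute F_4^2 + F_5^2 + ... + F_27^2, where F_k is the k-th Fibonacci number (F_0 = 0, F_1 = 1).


There is a standard identity sum_{k=0}^{N} F_k^2 = F_N * F_{N+1} (proved inductively from the telescoping relation F_k^2 = F_k F_{k+1} - F_{k-1} F_k). Then
sum_{k=4}^{27} F_k^2 = F_27 F_28 - F_3 F_4.
Computing: F_27 = 196418, F_28 = 317811, F_3 = 2, F_4 = 3.
Sum = 196418 * 317811 - 2 * 3 = 62423800992.

62423800992


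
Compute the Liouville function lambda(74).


The Liouville function is lambda(k) = (-1)^Omega(k), where Omega(k) counts the prime factors of k with multiplicity.
Factoring: 74 = 2 * 37, so Omega(74) = 2.
lambda(74) = (-1)^2 = 1.

1


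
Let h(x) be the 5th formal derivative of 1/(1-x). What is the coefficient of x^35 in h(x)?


Differentiating 5 times: d^5/dx^5 [1/(1-x)] = 5!/(1-x)^6.
The expansion 1/(1-x)^6 = sum_{k>=0} C(k+5, 5) x^k, so the coefficient of x^n in 5!/(1-x)^6 is 5! * C(n+5, 5).
For n = 35: 120 * C(40, 5) = 120 * 658008 = 78960960

78960960


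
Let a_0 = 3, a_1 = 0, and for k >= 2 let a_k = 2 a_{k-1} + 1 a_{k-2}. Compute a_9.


Iterating the recurrence forward:
a_0 = 3
a_1 = 0
a_2 = 2*0 + 1*3 = 3
a_3 = 2*3 + 1*0 = 6
a_4 = 2*6 + 1*3 = 15
a_5 = 2*15 + 1*6 = 36
a_6 = 2*36 + 1*15 = 87
a_7 = 2*87 + 1*36 = 210
a_8 = 2*210 + 1*87 = 507
a_9 = 2*507 + 1*210 = 1224
So a_9 = 1224.

1224


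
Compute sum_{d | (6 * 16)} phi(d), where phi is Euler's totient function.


First, 6 * 16 = 96. One classical identity is sum_{d | n} phi(d) = n (each k in [1, n] has a unique gcd with n, and among the k's with gcd(k, n) = n/d there are phi(d) of them). So the sum equals 96. We also verify directly:
Divisors of 96: 1, 2, 3, 4, 6, 8, 12, 16, 24, 32, 48, 96.
phi values: 1, 1, 2, 2, 2, 4, 4, 8, 8, 16, 16, 32.
Sum = 96.

96


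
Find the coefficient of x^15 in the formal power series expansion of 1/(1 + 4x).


Write 1/(1 + c x) = 1/(1 - (-c) x) and apply the geometric-series identity
1/(1 - y) = sum_{k>=0} y^k to get 1/(1 + c x) = sum_{k>=0} (-c)^k x^k.
So the coefficient of x^k is (-c)^k = (-1)^k * c^k.
Here c = 4 and k = 15:
(-4)^15 = -1 * 1073741824 = -1073741824

-1073741824


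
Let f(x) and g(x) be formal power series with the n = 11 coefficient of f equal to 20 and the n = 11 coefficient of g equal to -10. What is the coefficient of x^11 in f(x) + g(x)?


Addition of formal power series is termwise.
The coefficient of x^11 in f + g = 20 + -10
= 10

10


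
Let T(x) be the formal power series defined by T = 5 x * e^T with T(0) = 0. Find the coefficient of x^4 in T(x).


Apply the Lagrange inversion formula: if T = 5 x * phi(T) with phi(t) = e^t, then
[x^n] T = 5^n * (1/n) [t^(n-1)] phi(t)^n = 5^n * (1/n) [t^(n-1)] e^(n t) = 5^n * (1/n) * n^(n-1) / (n-1)! = 5^n * n^(n-1) / n!.
When c = 1 this is the Cayley count of rooted labeled trees on n vertices, divided by n!.
For n = 4: 5^4 * 4^3 / 4! = 625 * 64/24 = 5000/3.

5000/3


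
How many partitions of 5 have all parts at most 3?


Using the generating function (1-x)^(-1)(1-x^2)^(-1)(1-x^3)^(-1),
the coefficient of x^5 counts these restricted partitions.
Result = 5

5


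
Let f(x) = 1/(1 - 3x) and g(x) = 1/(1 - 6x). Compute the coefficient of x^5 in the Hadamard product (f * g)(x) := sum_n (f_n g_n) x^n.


f has coefficients f_k = 3^k and g has coefficients g_k = 6^k, so the Hadamard product has coefficient (f*g)_k = 3^k * 6^k = 18^k.
For k = 5: 18^5 = 1889568.

1889568


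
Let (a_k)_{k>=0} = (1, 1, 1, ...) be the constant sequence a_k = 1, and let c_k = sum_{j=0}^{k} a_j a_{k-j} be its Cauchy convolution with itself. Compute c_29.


Since a_j = 1 for all j >= 0, the convolution sum becomes
c_k = sum_{j=0}^{k} 1 * 1 = 1 * (k + 1).
Equivalently, the generating function of (a_k) is 1/(1 - x) and its square is 1/(1 - x)^2 = sum_{k>=0} 1(k + 1) x^k.
For k = 29: 1 * 30 = 30.

30


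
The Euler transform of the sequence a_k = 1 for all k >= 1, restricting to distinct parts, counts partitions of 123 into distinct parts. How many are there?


Partitions of 123 into distinct parts can be computed via generating function.
Product (1+x)(1+x^2)(1+x^3)...
The coefficient of x^123 = 2757826

2757826


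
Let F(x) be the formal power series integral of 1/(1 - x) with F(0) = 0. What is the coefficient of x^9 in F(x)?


1/(1 - x) = sum_{k>=0} x^k. Integrating termwise and using F(0) = 0 gives
F(x) = sum_{k>=0} x^(k+1) / (k+1) = sum_{m>=1} x^m / m = -ln(1 - x).
So the coefficient of x^9 is 1/9 = 1/9.

1/9


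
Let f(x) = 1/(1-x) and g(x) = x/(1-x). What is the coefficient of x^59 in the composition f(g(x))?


First simplify the composition: f(g(x)) = 1/(1 - x/(1-x)) = (1-x)/((1-x) - x) = (1-x)/(1-2x).
Now extract the coefficient. Write (1-x)/(1-2x) = 1/(1-2x) - x/(1-2x).
The coefficient of x^n in 1/(1-2x) is 2^n, and in x/(1-2x) is 2^(n-1) (for n >= 1).
So the coefficient of x^59 is 2^59 - 2^58 = 576460752303423488 - 288230376151711744 = 288230376151711744.

288230376151711744


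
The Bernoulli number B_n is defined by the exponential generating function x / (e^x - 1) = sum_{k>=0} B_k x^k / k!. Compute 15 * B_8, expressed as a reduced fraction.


Bernoulli numbers can also be computed recursively via B_0 = 1 and sum_{j=0}^{m} C(m+1, j) B_j = 0 for m >= 1. Odd-index Bernoulli numbers vanish for k >= 3.
Computing B_8 = -1/30, so 15 * B_8 = 15 * -1/30 = -1/2.

-1/2


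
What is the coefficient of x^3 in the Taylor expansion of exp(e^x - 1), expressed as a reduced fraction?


exp(e^x - 1) = sum_{k>=0} Bell_k x^k / k!, where Bell_k is the k-th Bell number.
So the coefficient of x^3 is Bell_3 / 3!.
Computing: Bell_3 = 5 and 3! = 6, giving
5/6 = 5/6.

5/6


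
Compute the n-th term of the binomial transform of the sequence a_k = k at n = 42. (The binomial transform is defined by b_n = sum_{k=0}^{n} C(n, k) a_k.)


With a_k = k, b_n = sum_{k=0}^{n} C(n, k) k. Using k * C(n, k) = n * C(n-1, k-1) gives b_n = n * sum_{k>=1} C(n-1, k-1) = n * 2^(n-1).
For n = 42: 42 * 2^41 = 42 * 2199023255552 = 92358976733184.

92358976733184


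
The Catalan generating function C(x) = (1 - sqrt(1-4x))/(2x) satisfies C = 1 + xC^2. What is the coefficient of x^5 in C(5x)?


Substituting x -> 5x scales the n-th coefficient by 5^n, so [x^5] C(5x) = 5^5 * C_5.
C_5 = C(2*5, 5)/(6) = 252/6 = 42.
So 5^5 * 42 = 3125 * 42 = 131250.

131250


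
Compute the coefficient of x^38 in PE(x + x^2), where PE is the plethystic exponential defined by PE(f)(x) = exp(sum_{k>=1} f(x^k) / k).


With f(x) = x + x^2, the exponent is sum_{k>=1} (x^k + x^(2k)) / k = -ln(1 - x) - ln(1 - x^2). Exponentiating:
PE(x + x^2) = 1 / ((1 - x)(1 - x^2)).
This is the generating function for partitions of n into parts of size 1 or 2. The number of 2's can be any j in 0..19, and the rest are 1's, so
[x^38] = floor(38/2) + 1 = 20.

20


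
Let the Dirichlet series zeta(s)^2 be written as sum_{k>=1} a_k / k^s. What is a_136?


The Dirichlet convolution of the constant function 1 with itself gives (1 * 1)(k) = sum_{d | k} 1 = d(k), the number of positive divisors of k.
Since zeta(s) = sum_{k>=1} 1/k^s, we have zeta(s)^2 = sum_{k>=1} d(k)/k^s, so a_k = d(k).
For k = 136: the divisors are 1, 2, 4, 8, 17, 34, 68, 136.
Count = 8.

8


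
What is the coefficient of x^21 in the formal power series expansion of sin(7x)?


The Maclaurin series is sin(t) = sum_{k>=0} (-1)^k t^(2k+1) / (2k+1)!, so substituting t = 7x, only odd powers of x are nonzero, with coefficient of x^(2k+1) equal to (-1)^k 7^(2k+1) / (2k+1)!.
Write 21 = 2*10 + 1, giving the coefficient (-1)^10 * 7^21 / 21! = 558545864083284007/51090942171709440000 = 1628413597910449/148953184174080000.

1628413597910449/148953184174080000


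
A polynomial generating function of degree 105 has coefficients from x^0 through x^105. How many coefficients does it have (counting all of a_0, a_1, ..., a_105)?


A polynomial of degree 105 takes the form a_0 + a_1 x + ... + a_105 x^105.
The number of coefficients is 105 + 1 = 106.

106


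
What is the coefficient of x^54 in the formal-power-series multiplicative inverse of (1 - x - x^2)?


Let the inverse be f(x) = sum_{k>=0} a_k x^k. From f(x) * (1 - x - x^2) = 1 and matching coefficients:
 x^0: a_0 = 1.
 x^1: a_1 - a_0 = 0, so a_1 = 1.
 x^k (k >= 2): a_k - a_{k-1} - a_{k-2} = 0, i.e. a_k = a_{k-1} + a_{k-2}.
This is the Fibonacci-type recurrence shifted so that a_0 = a_1 = 1.
Iterating: a_0=1, a_1=1, a_2=2, a_3=3, a_4=5, a_5=8, a_6=13, a_7=21, a_8=34, a_9=55, ...
a_54 = 139583862445.

139583862445


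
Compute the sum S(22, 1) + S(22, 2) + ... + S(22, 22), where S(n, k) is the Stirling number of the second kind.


By definition, S(n, k) counts partitions of an n-set into exactly k nonempty blocks.
Computing row n = 22 for k = 1..22:
S(22, k): 1, 2097151, 5228079450, 727778623825, 19137821912055, 163305339345225, 602762379967440, 1142399079991620, 1241963303533920, 835143799377954, 366282500870286, 108823356051137, 22496861868481, 3295165281331, 345615943200, 26046574004, 1404142047, 53374629, 1389850, 23485, 231, 1
Sum = 4506715738447323. (This equals Bell_22 since the sum runs over all k.)

4506715738447323


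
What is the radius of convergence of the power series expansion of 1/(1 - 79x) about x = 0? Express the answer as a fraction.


Expanding 1/(1 - 79x) = sum_{k>=0} 79^k x^k, the series converges when |79x| < 1, i.e., |x| < 1/79.
So the radius of convergence is 1/79 = 1/79.

1/79


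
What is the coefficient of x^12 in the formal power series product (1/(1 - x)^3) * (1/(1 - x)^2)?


Combine the factors: (1/(1 - x)^3) * (1/(1 - x)^2) = 1/(1 - x)^5.
Then use 1/(1 - x)^r = sum_{k>=0} C(k + r - 1, r - 1) x^k with r = 5 and k = 12:
C(16, 4) = 1820.

1820


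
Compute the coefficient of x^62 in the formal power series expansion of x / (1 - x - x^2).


Let f(x) = sum_{k>=0} a_k x^k. Multiplying f(x) * (1 - x - x^2) = x and matching coefficients gives a_0 = 0, a_1 = 1, and a_k = a_{k-1} + a_{k-2} for k >= 2. These are the Fibonacci numbers F_k.
Iterating from F_0 = 0, F_1 = 1:
F_0=0, F_1=1, F_2=1, F_3=2, F_4=3, F_5=5, F_6=8, F_7=13, F_8=21, F_9=34, ...
F_62 = 4052739537881.

4052739537881


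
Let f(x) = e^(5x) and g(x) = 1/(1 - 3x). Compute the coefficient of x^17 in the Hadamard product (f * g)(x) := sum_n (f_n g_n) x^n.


Expanding: f_k = 5^k/k! (from e^(5x)) and g_k = 3^k (from 1/(1 - 3x)). So the Hadamard coefficient (f * g)_k = 5^k 3^k / k! = (15)^k / k!.
For k = 17: 15^17/17! = 98526125335693359375/355687428096000 = 1081219482421875/3903291392.

1081219482421875/3903291392


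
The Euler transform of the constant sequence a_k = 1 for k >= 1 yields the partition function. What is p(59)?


The Euler transform converts the sequence a_k = 1 into the number of integer partitions.
Using the recurrence or dynamic programming:
p(59) = 831820

831820


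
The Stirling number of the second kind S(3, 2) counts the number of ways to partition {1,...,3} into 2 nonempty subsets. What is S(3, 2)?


Using the explicit formula S(n,k) = (1/k!) sum_{j=0}^{k} (-1)^(k-j) C(k,j) j^n:
S(3, 2) = 3
Equivalently, S(n,k) is n! times the coefficient of x^n in the EGF (e^x - 1)^k / k!.

3


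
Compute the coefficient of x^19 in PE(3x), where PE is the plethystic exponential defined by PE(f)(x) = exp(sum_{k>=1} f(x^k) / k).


With f(x) = 3x, the exponent is sum_{k>=1} 3 x^k / k = 3 * (-ln(1 - x)). Exponentiating:
PE(3x) = exp(-3 ln(1 - x)) = 1/(1 - x)^3.
By the negative binomial expansion, [x^n] 1/(1 - x)^3 = C(n + 2, 2).
For n = 19: C(21, 2) = 210.

210


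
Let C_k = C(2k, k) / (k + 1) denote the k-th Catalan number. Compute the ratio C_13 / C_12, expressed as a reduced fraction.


Using C_k = (2k)! / (k! (k+1)!), the ratio C_{k+1}/C_k simplifies to
C_{k+1}/C_k = [(2k+2)! / ((k+1)! (k+2)!)] * [k! (k+1)! / (2k)!]
 = (2k+2)(2k+1) / ((k+1)(k+2)) = 2(2k+1) / (k+2).
For k = 12: 2(2*12 + 1) / (12 + 2) = 50/14 = 25/7.

25/7


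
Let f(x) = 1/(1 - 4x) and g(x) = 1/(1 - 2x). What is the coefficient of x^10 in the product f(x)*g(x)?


The coefficient of x^n in f*g is the Cauchy product: sum_{k=0}^{n} a^k * b^(n-k).
With a=4, b=2, n=10:
sum_{k=0}^{10} 4^k * 2^(10-k)
= 2096128

2096128


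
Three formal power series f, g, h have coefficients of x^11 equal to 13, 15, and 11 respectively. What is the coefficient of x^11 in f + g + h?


Series addition is componentwise:
13 + 15 + 11
= 39

39


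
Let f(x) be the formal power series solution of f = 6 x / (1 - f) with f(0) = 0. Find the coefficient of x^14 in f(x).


Apply Lagrange inversion: f = 6 x * phi(f) with phi(t) = 1/(1 - t), so
[x^n] f = 6^n * (1/n) [t^(n-1)] phi(t)^n = 6^n * (1/n) [t^(n-1)] (1 - t)^(-n) = 6^n * (1/n) C(2n - 2, n - 1) = 6^n * C_{n-1}.
For n = 14: C_13 = C(26, 13) / 14 = 10400600/14 = 742900.
With the 6^14 = 78364164096 factor, the coefficient is 78364164096 * 742900 = 58216737506918400.

58216737506918400


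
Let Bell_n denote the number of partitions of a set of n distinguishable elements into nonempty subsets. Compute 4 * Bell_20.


Bell_20 can be computed from the Bell triangle or from Dobinski's identity Bell_n = (1/e) * sum_{k>=0} k^n / k!.
Computing Bell_20 = 51724158235372.
Then 4 * 51724158235372 = 206896632941488.

206896632941488


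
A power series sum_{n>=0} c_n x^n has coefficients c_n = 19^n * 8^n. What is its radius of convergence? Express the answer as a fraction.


By the root test (Cauchy-Hadamard), the radius is R = 1 / limsup_n |c_n|^(1/n).
Here |c_n|^(1/n) = (19^n * 8^n)^(1/n) = 19 * 8 = 152 for all n.
So R = 1/152 = 1/152.

1/152


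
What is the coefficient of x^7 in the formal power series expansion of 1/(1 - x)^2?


The negative binomial / multiset identity is
1/(1 - x)^r = sum_{k>=0} C(k + r - 1, r - 1) x^k.
Here r = 2 and k = 7, so the coefficient is
C(7 + 1, 1) = C(8, 1)
= 8

8


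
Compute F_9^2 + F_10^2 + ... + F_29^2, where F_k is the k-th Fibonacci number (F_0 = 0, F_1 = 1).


There is a standard identity sum_{k=0}^{N} F_k^2 = F_N * F_{N+1} (proved inductively from the telescoping relation F_k^2 = F_k F_{k+1} - F_{k-1} F_k). Then
sum_{k=9}^{29} F_k^2 = F_29 F_30 - F_8 F_9.
Computing: F_29 = 514229, F_30 = 832040, F_8 = 21, F_9 = 34.
Sum = 514229 * 832040 - 21 * 34 = 427859096446.

427859096446


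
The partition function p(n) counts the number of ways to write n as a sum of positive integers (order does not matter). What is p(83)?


Using the generating function prod_{k>=1} 1/(1-x^k), we compute p(83).
By dynamic programming over parts 1 through 83:
p(83) = 23338469

23338469


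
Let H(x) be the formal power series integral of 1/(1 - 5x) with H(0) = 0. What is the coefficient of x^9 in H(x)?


1/(1 - 5x) = sum_{k>=0} 5^k x^k. Integrating termwise with H(0) = 0:
H(x) = sum_{k>=0} 5^k x^(k+1) / (k+1) = sum_{m>=1} 5^(m-1) x^m / m.
For m = 9: 5^8/9 = 390625/9 = 390625/9.

390625/9


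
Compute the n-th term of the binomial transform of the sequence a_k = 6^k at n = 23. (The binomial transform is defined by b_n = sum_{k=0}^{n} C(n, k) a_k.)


With a_k = 6^k, b_n = sum_{k=0}^{n} C(n, k) 6^k = (1 + 6)^n by the binomial theorem.
For n = 23: (1 + 6)^23 = 7^23 = 27368747340080916343.

27368747340080916343


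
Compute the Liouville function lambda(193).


The Liouville function is lambda(k) = (-1)^Omega(k), where Omega(k) counts the prime factors of k with multiplicity.
Factoring: 193 = 193, so Omega(193) = 1.
lambda(193) = (-1)^1 = -1.

-1


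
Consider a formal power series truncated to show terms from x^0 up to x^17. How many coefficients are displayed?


From x^0 to x^17 inclusive, the count is 17 - 0 + 1 = 18.

18


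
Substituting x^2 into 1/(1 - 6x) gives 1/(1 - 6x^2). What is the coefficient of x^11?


Since 1/(1 - 6x^2) only has even powers of x,
the coefficient of x^11 (odd) is 0.

0


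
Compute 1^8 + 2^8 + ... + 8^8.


This power sum has a closed form given by Faulhaber's formula
sum_{k=1}^{m} k^p = (1 / (p + 1)) * sum_{j=0}^{p} C(p + 1, j) B_j m^(p + 1 - j),
but for small m direct computation is fastest:
1 + 256 + 6561 + 65536 + 390625 + 1679616 + 5764801 + 16777216 = 24684612.

24684612


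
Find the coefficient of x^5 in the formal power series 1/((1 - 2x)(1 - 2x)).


By partial fractions or Cauchy convolution:
The coefficient equals sum_{k=0}^{5} 2^k * 2^(5-k).
= 192

192


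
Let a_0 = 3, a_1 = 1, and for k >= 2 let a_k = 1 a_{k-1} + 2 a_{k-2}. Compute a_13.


Iterating the recurrence forward:
a_0 = 3
a_1 = 1
a_2 = 1*1 + 2*3 = 7
a_3 = 1*7 + 2*1 = 9
a_4 = 1*9 + 2*7 = 23
a_5 = 1*23 + 2*9 = 41
a_6 = 1*41 + 2*23 = 87
a_7 = 1*87 + 2*41 = 169
a_8 = 1*169 + 2*87 = 343
a_9 = 1*343 + 2*169 = 681
a_10 = 1*681 + 2*343 = 1367
a_11 = 1*1367 + 2*681 = 2729
a_12 = 1*2729 + 2*1367 = 5463
a_13 = 1*5463 + 2*2729 = 10921
So a_13 = 10921.

10921


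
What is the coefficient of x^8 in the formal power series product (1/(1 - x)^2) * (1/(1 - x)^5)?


Combine the factors: (1/(1 - x)^2) * (1/(1 - x)^5) = 1/(1 - x)^7.
Then use 1/(1 - x)^r = sum_{k>=0} C(k + r - 1, r - 1) x^k with r = 7 and k = 8:
C(14, 6) = 3003.

3003


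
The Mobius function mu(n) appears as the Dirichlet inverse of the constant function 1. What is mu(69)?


69 = 3 * 23 (all distinct primes).
mu(69) = (-1)^2 = 1

1


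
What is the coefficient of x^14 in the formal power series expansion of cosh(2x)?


The Maclaurin series is cosh(t) = sum_{m>=0} t^(2m) / (2m)!, so substituting t = 2x, only even powers of x are nonzero, with coefficient of x^(2m) equal to 2^(2m) / (2m)!.
For x^14 the coefficient is 2^14/14! = 16384/87178291200 = 8/42567525.

8/42567525


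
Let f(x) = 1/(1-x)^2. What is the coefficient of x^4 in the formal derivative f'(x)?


Differentiate: d/dx [ 1/(1-x)^r ] = r / (1-x)^(r+1).
Here r = 2, so f'(x) = 2 / (1-x)^3.
The expansion of 1/(1-x)^(r+1) has coefficient of x^n equal to C(n+r, r).
So the coefficient of x^4 in f'(x) is
2 * C(6, 2) = 2 * 15 = 30

30


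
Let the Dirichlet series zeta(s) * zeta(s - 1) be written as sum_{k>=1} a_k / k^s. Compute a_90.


Convolution gives a_k = sum_{d | k} d * 1 = sum_{d | k} d = sigma(k), the sum of positive divisors of k.
For k = 90, the divisors are 1, 2, 3, 5, 6, 9, 10, 15, 18, 30, 45, 90, so
sigma(90) = 1 + 2 + 3 + 5 + 6 + 9 + 10 + 15 + 18 + 30 + 45 + 90 = 234.

234


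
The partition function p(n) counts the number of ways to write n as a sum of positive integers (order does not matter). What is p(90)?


Using the generating function prod_{k>=1} 1/(1-x^k), we compute p(90).
By dynamic programming over parts 1 through 90:
p(90) = 56634173

56634173


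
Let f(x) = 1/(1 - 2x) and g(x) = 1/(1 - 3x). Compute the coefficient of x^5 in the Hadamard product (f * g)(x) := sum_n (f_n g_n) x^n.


f has coefficients f_k = 2^k and g has coefficients g_k = 3^k, so the Hadamard product has coefficient (f*g)_k = 2^k * 3^k = 6^k.
For k = 5: 6^5 = 7776.

7776


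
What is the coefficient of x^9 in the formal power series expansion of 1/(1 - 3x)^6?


The general identity 1/(1 - c x)^r = sum_{k>=0} c^k C(k + r - 1, r - 1) x^k follows by substituting y = c x into 1/(1 - y)^r = sum_{k>=0} C(k + r - 1, r - 1) y^k.
For c = 3, r = 6, k = 9:
3^9 * C(14, 5) = 19683 * 2002 = 39405366.

39405366


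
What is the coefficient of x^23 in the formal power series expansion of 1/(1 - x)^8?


The negative binomial / multiset identity is
1/(1 - x)^r = sum_{k>=0} C(k + r - 1, r - 1) x^k.
Here r = 8 and k = 23, so the coefficient is
C(23 + 7, 7) = C(30, 7)
= 2035800

2035800


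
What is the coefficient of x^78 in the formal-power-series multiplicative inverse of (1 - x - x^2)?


Let the inverse be f(x) = sum_{k>=0} a_k x^k. From f(x) * (1 - x - x^2) = 1 and matching coefficients:
 x^0: a_0 = 1.
 x^1: a_1 - a_0 = 0, so a_1 = 1.
 x^k (k >= 2): a_k - a_{k-1} - a_{k-2} = 0, i.e. a_k = a_{k-1} + a_{k-2}.
This is the Fibonacci-type recurrence shifted so that a_0 = a_1 = 1.
Iterating: a_0=1, a_1=1, a_2=2, a_3=3, a_4=5, a_5=8, a_6=13, a_7=21, a_8=34, a_9=55, ...
a_78 = 14472334024676221.

14472334024676221


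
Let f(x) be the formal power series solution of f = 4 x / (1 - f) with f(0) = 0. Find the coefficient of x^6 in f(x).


Apply Lagrange inversion: f = 4 x * phi(f) with phi(t) = 1/(1 - t), so
[x^n] f = 4^n * (1/n) [t^(n-1)] phi(t)^n = 4^n * (1/n) [t^(n-1)] (1 - t)^(-n) = 4^n * (1/n) C(2n - 2, n - 1) = 4^n * C_{n-1}.
For n = 6: C_5 = C(10, 5) / 6 = 252/6 = 42.
With the 4^6 = 4096 factor, the coefficient is 4096 * 42 = 172032.

172032


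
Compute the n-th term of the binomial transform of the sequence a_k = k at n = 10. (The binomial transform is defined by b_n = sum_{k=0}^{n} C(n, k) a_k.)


With a_k = k, b_n = sum_{k=0}^{n} C(n, k) k. Using k * C(n, k) = n * C(n-1, k-1) gives b_n = n * sum_{k>=1} C(n-1, k-1) = n * 2^(n-1).
For n = 10: 10 * 2^9 = 10 * 512 = 5120.

5120


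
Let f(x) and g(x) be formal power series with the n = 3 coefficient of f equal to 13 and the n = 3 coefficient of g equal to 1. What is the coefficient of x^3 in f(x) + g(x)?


Addition of formal power series is termwise.
The coefficient of x^3 in f + g = 13 + 1
= 14

14


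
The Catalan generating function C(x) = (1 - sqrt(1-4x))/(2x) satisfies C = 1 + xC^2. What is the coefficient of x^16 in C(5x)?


Substituting x -> 5x scales the n-th coefficient by 5^n, so [x^16] C(5x) = 5^16 * C_16.
C_16 = C(2*16, 16)/(17) = 601080390/17 = 35357670.
So 5^16 * 35357670 = 152587890625 * 35357670 = 5395152282714843750.

5395152282714843750


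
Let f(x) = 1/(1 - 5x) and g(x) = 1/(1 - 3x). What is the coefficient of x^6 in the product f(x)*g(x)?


The coefficient of x^n in f*g is the Cauchy product: sum_{k=0}^{n} a^k * b^(n-k).
With a=5, b=3, n=6:
sum_{k=0}^{6} 5^k * 3^(6-k)
= 37969

37969


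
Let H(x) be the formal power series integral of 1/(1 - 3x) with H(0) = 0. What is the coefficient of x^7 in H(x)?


1/(1 - 3x) = sum_{k>=0} 3^k x^k. Integrating termwise with H(0) = 0:
H(x) = sum_{k>=0} 3^k x^(k+1) / (k+1) = sum_{m>=1} 3^(m-1) x^m / m.
For m = 7: 3^6/7 = 729/7 = 729/7.

729/7


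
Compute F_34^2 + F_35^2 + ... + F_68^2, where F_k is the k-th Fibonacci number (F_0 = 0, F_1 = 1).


There is a standard identity sum_{k=0}^{N} F_k^2 = F_N * F_{N+1} (proved inductively from the telescoping relation F_k^2 = F_k F_{k+1} - F_{k-1} F_k). Then
sum_{k=34}^{68} F_k^2 = F_68 F_69 - F_33 F_34.
Computing: F_68 = 72723460248141, F_69 = 117669030460994, F_33 = 3524578, F_34 = 5702887.
Sum = 72723460248141 * 117669030460994 - 3524578 * 5702887 = 8557299059167369506591455468.

8557299059167369506591455468


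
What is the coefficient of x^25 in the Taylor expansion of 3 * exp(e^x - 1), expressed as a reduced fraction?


exp(e^x - 1) = sum_{k>=0} Bell_k x^k / k!, where Bell_k is the k-th Bell number.
So the coefficient of x^25 is 3 * Bell_25 / 25!.
Computing: Bell_25 = 4638590332229999353 and 25! = 15511210043330985984000000, giving
3 * 4638590332229999353/15511210043330985984000000 = 356814640940769181/397723334444384256000000.

356814640940769181/397723334444384256000000


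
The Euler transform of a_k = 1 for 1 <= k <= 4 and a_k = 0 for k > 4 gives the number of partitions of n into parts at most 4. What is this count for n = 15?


Partitions of 15 into parts at most 4:
Using generating function (1-x)^(-1)(1-x^2)^(-1)...(1-x^4)^(-1),
the coefficient of x^15 = 54

54


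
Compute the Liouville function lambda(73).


The Liouville function is lambda(k) = (-1)^Omega(k), where Omega(k) counts the prime factors of k with multiplicity.
Factoring: 73 = 73, so Omega(73) = 1.
lambda(73) = (-1)^1 = -1.

-1


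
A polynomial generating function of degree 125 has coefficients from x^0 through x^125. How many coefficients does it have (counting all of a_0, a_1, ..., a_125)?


A polynomial of degree 125 takes the form a_0 + a_1 x + ... + a_125 x^125.
The number of coefficients is 125 + 1 = 126.

126


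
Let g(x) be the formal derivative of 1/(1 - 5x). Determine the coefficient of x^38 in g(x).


Differentiate termwise: d/dx sum_{k>=0} 5^k x^k = sum_{k>=1} k 5^k x^(k-1) = sum_{j>=0} (j+1) 5^(j+1) x^j.
Equivalently, d/dx [1/(1 - 5x)] = 5/(1 - 5x)^2.
For j = 38: 39 * 5^39 = 39 * 1818989403545856475830078125 = 70940586738288402557373046875.

70940586738288402557373046875


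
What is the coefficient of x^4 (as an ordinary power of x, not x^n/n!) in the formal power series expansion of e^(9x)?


The exponential series is e^y = sum_{k>=0} y^k / k!. Substituting y = 9x gives
e^(9x) = sum_{k>=0} 9^k x^k / k!.
So the coefficient of x^n is a^n/n! with a = 9, n = 4:
9^4 / 4! = 6561/24 = 2187/8

2187/8


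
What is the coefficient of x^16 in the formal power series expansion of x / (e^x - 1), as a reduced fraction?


The exponential generating function for Bernoulli numbers is
x / (e^x - 1) = sum_{k>=0} B_k x^k / k!.
So the coefficient of x^16 in x / (e^x - 1) is B_16 / 16!.
Computing: B_16 = -3617/510, 16! = 20922789888000, giving
-3617/510 / 20922789888000 = -3617/10670622842880000.

-3617/10670622842880000


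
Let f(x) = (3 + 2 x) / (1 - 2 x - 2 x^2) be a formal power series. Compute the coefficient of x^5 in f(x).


Write f(x) = sum_{k>=0} a_k x^k. Multiplying both sides by 1 - 2 x - 2 x^2 gives
(1 - 2 x - 2 x^2) sum_{k>=0} a_k x^k = 3 + 2 x.
Matching coefficients:
 x^0: a_0 = 3
 x^1: a_1 - 2 a_0 = 2  =>  a_1 = 2*3 + 2 = 8
 x^k (k >= 2): a_k = 2 a_{k-1} + 2 a_{k-2}.
Iterating: a_2 = 22, a_3 = 60, a_4 = 164, a_5 = 448.
So the coefficient of x^5 is 448.

448


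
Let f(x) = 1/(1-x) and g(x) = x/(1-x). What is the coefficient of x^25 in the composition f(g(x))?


First simplify the composition: f(g(x)) = 1/(1 - x/(1-x)) = (1-x)/((1-x) - x) = (1-x)/(1-2x).
Now extract the coefficient. Write (1-x)/(1-2x) = 1/(1-2x) - x/(1-2x).
The coefficient of x^n in 1/(1-2x) is 2^n, and in x/(1-2x) is 2^(n-1) (for n >= 1).
So the coefficient of x^25 is 2^25 - 2^24 = 33554432 - 16777216 = 16777216.

16777216


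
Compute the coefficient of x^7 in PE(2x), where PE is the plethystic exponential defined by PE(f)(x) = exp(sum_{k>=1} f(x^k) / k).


With f(x) = 2x, the exponent is sum_{k>=1} 2 x^k / k = 2 * (-ln(1 - x)). Exponentiating:
PE(2x) = exp(-2 ln(1 - x)) = 1/(1 - x)^2.
By the negative binomial expansion, [x^n] 1/(1 - x)^2 = C(n + 1, 1).
For n = 7: C(8, 1) = 8.

8


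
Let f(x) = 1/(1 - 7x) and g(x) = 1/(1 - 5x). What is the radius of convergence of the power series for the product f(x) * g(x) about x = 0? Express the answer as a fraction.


The radius of 1/(1 - 7x) is 1/7 (nearest singularity at x = 1/7), and the radius of 1/(1 - 5x) is 1/5.
The product f(x)*g(x) = 1/((1 - 7x)(1 - 5x)) has singularities at both 1/7 and 1/5, so its radius of convergence is the distance to the nearest one:
min(1/7, 1/5) = 1/7.

1/7


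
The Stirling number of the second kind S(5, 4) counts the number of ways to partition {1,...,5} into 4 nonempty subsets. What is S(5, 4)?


Using the explicit formula S(n,k) = (1/k!) sum_{j=0}^{k} (-1)^(k-j) C(k,j) j^n:
S(5, 4) = 10
Equivalently, S(n,k) is n! times the coefficient of x^n in the EGF (e^x - 1)^k / k!.

10


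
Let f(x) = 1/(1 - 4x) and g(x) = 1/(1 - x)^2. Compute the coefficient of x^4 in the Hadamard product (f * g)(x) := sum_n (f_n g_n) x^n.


f has coefficients f_k = 4^k. For g = 1/(1 - x)^2 the coefficient is g_k = C(k + 1, 1) = k + 1. The Hadamard coefficient is (f * g)_k = 4^k * (k + 1).
For k = 4: 4^4 * 5 = 256 * 5 = 1280.

1280


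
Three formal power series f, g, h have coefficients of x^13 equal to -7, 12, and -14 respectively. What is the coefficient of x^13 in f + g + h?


Series addition is componentwise:
-7 + 12 + -14
= -9

-9


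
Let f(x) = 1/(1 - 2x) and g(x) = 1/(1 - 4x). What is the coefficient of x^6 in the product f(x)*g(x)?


The coefficient of x^n in f*g is the Cauchy product: sum_{k=0}^{n} a^k * b^(n-k).
With a=2, b=4, n=6:
sum_{k=0}^{6} 2^k * 4^(6-k)
= 8128

8128


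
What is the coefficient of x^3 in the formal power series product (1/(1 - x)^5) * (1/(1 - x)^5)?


Combine the factors: (1/(1 - x)^5) * (1/(1 - x)^5) = 1/(1 - x)^10.
Then use 1/(1 - x)^r = sum_{k>=0} C(k + r - 1, r - 1) x^k with r = 10 and k = 3:
C(12, 9) = 220.

220


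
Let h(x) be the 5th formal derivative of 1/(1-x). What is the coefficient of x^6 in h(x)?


Differentiating 5 times: d^5/dx^5 [1/(1-x)] = 5!/(1-x)^6.
The expansion 1/(1-x)^6 = sum_{k>=0} C(k+5, 5) x^k, so the coefficient of x^n in 5!/(1-x)^6 is 5! * C(n+5, 5).
For n = 6: 120 * C(11, 5) = 120 * 462 = 55440

55440


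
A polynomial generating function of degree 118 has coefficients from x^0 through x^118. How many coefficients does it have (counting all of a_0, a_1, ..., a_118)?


A polynomial of degree 118 takes the form a_0 + a_1 x + ... + a_118 x^118.
The number of coefficients is 118 + 1 = 119.

119


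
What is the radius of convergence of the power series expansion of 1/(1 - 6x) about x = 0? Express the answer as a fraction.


Expanding 1/(1 - 6x) = sum_{k>=0} 6^k x^k, the series converges when |6x| < 1, i.e., |x| < 1/6.
So the radius of convergence is 1/6 = 1/6.

1/6


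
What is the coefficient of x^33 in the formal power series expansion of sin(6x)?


The Maclaurin series is sin(t) = sum_{k>=0} (-1)^k t^(2k+1) / (2k+1)!, so substituting t = 6x, only odd powers of x are nonzero, with coefficient of x^(2k+1) equal to (-1)^k 6^(2k+1) / (2k+1)!.
Write 33 = 2*16 + 1, giving the coefficient (-1)^16 * 6^33 / 33! = 47751966659678405306351616/8683317618811886495518194401280000000 = 1549681956/281797412198567890625.

1549681956/281797412198567890625


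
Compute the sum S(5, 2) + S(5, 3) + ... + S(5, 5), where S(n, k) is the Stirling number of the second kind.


By definition, S(n, k) counts partitions of an n-set into exactly k nonempty blocks.
Computing row n = 5 for k = 2..5:
S(5, k): 15, 25, 10, 1
Sum = 51.

51


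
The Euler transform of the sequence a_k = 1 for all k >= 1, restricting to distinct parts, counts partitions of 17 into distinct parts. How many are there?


Partitions of 17 into distinct parts can be computed via generating function.
Product (1+x)(1+x^2)(1+x^3)...
The coefficient of x^17 = 38

38


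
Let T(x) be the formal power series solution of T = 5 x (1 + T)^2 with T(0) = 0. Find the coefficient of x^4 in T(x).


Apply the Lagrange inversion formula: if T = 5 x * phi(T) with phi(t) = (1 + t)^2, then [x^n] T = 5^n * (1/n) [t^(n-1)] phi(t)^n = 5^n * (1/n) [t^(n-1)] (1 + t)^(2n) = 5^n * (1/n) C(2n, n-1).
Using the identity C(2n, n-1) = C(2n, n) * n / (n+1), the unscaled factor equals C(2n, n) / (n+1) = C_n, the n-th Catalan number.
For n = 4: C_4 = C(8, 4) / 5 = 70/5 = 14.
With the 5^4 = 625 factor, the coefficient is 625 * 14 = 8750.

8750


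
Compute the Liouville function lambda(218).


The Liouville function is lambda(k) = (-1)^Omega(k), where Omega(k) counts the prime factors of k with multiplicity.
Factoring: 218 = 2 * 109, so Omega(218) = 2.
lambda(218) = (-1)^2 = 1.

1


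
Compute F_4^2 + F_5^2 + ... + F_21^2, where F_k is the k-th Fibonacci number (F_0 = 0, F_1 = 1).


There is a standard identity sum_{k=0}^{N} F_k^2 = F_N * F_{N+1} (proved inductively from the telescoping relation F_k^2 = F_k F_{k+1} - F_{k-1} F_k). Then
sum_{k=4}^{21} F_k^2 = F_21 F_22 - F_3 F_4.
Computing: F_21 = 10946, F_22 = 17711, F_3 = 2, F_4 = 3.
Sum = 10946 * 17711 - 2 * 3 = 193864600.

193864600


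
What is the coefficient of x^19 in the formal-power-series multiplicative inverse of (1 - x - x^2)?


Let the inverse be f(x) = sum_{k>=0} a_k x^k. From f(x) * (1 - x - x^2) = 1 and matching coefficients:
 x^0: a_0 = 1.
 x^1: a_1 - a_0 = 0, so a_1 = 1.
 x^k (k >= 2): a_k - a_{k-1} - a_{k-2} = 0, i.e. a_k = a_{k-1} + a_{k-2}.
This is the Fibonacci-type recurrence shifted so that a_0 = a_1 = 1.
Iterating: a_0=1, a_1=1, a_2=2, a_3=3, a_4=5, a_5=8, a_6=13, a_7=21, a_8=34, a_9=55, ...
a_19 = 6765.

6765


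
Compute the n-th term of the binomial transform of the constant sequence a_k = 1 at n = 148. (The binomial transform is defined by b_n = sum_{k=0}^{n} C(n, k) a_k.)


With a_k = 1 for all k, b_n = sum_{k=0}^{n} C(n, k) = 2^n by the binomial theorem.
For n = 148: 2^148 = 356811923176489970264571492362373784095686656.

356811923176489970264571492362373784095686656


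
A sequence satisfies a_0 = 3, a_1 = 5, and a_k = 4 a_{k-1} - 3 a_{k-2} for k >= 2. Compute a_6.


The characteristic equation is t^2 - 4 t + 3 = 0, with roots r_1 = 3 and r_2 = 1 (so c_1 = r_1 + r_2, c_2 = -r_1 r_2 as required).
One can use the closed form a_n = A r_1^n + B r_2^n, but direct iteration is more reliable:
a_0 = 3, a_1 = 5, a_2 = 11, a_3 = 29, a_4 = 83, a_5 = 245, a_6 = 731.
So a_6 = 731.

731


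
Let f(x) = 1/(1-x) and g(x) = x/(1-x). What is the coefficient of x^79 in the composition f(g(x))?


First simplify the composition: f(g(x)) = 1/(1 - x/(1-x)) = (1-x)/((1-x) - x) = (1-x)/(1-2x).
Now extract the coefficient. Write (1-x)/(1-2x) = 1/(1-2x) - x/(1-2x).
The coefficient of x^n in 1/(1-2x) is 2^n, and in x/(1-2x) is 2^(n-1) (for n >= 1).
So the coefficient of x^79 is 2^79 - 2^78 = 604462909807314587353088 - 302231454903657293676544 = 302231454903657293676544.

302231454903657293676544


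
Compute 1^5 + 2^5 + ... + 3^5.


This power sum has a closed form given by Faulhaber's formula
sum_{k=1}^{m} k^p = (1 / (p + 1)) * sum_{j=0}^{p} C(p + 1, j) B_j m^(p + 1 - j),
but for small m direct computation is fastest:
1 + 32 + 243 = 276.

276


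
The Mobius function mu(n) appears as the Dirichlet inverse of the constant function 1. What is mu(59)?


59 = 59 (all distinct primes).
mu(59) = (-1)^1 = -1

-1


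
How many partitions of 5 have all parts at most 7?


Using the generating function (1-x)^(-1)(1-x^2)^(-1)...(1-x^7)^(-1),
the coefficient of x^5 counts these restricted partitions.
Result = 7

7


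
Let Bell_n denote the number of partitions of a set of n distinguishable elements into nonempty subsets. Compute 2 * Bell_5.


Bell_5 can be computed from the Bell triangle or from Dobinski's identity Bell_n = (1/e) * sum_{k>=0} k^n / k!.
Computing Bell_5 = 52.
Then 2 * 52 = 104.

104


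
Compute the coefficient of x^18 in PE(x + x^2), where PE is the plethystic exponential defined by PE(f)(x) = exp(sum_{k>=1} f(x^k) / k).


With f(x) = x + x^2, the exponent is sum_{k>=1} (x^k + x^(2k)) / k = -ln(1 - x) - ln(1 - x^2). Exponentiating:
PE(x + x^2) = 1 / ((1 - x)(1 - x^2)).
This is the generating function for partitions of n into parts of size 1 or 2. The number of 2's can be any j in 0..9, and the rest are 1's, so
[x^18] = floor(18/2) + 1 = 10.

10


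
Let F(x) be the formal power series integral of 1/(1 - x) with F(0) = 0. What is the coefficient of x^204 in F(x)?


1/(1 - x) = sum_{k>=0} x^k. Integrating termwise and using F(0) = 0 gives
F(x) = sum_{k>=0} x^(k+1) / (k+1) = sum_{m>=1} x^m / m = -ln(1 - x).
So the coefficient of x^204 is 1/204 = 1/204.

1/204


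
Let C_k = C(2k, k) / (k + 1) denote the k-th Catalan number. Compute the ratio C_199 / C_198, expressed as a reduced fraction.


Using C_k = (2k)! / (k! (k+1)!), the ratio C_{k+1}/C_k simplifies to
C_{k+1}/C_k = [(2k+2)! / ((k+1)! (k+2)!)] * [k! (k+1)! / (2k)!]
 = (2k+2)(2k+1) / ((k+1)(k+2)) = 2(2k+1) / (k+2).
For k = 198: 2(2*198 + 1) / (198 + 2) = 794/200 = 397/100.

397/100


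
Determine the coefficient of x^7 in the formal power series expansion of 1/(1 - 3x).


The geometric series identity gives 1/(1 - c x) = sum_{k>=0} c^k x^k, so the coefficient of x^k is c^k.
Here c = 3 and k = 7.
Computing: 3^7 = 2187

2187


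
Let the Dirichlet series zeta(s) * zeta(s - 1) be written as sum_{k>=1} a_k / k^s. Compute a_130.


Convolution gives a_k = sum_{d | k} d * 1 = sum_{d | k} d = sigma(k), the sum of positive divisors of k.
For k = 130, the divisors are 1, 2, 5, 10, 13, 26, 65, 130, so
sigma(130) = 1 + 2 + 5 + 10 + 13 + 26 + 65 + 130 = 252.

252


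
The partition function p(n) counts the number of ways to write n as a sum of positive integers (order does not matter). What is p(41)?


Using the generating function prod_{k>=1} 1/(1-x^k), we compute p(41).
By dynamic programming over parts 1 through 41:
p(41) = 44583

44583


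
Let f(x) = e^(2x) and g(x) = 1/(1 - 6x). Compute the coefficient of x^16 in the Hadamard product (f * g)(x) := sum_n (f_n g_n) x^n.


Expanding: f_k = 2^k/k! (from e^(2x)) and g_k = 6^k (from 1/(1 - 6x)). So the Hadamard coefficient (f * g)_k = 2^k 6^k / k! = (12)^k / k!.
For k = 16: 12^16/16! = 184884258895036416/20922789888000 = 7739670528/875875.

7739670528/875875


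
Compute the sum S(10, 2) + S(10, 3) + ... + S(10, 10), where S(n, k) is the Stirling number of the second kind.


By definition, S(n, k) counts partitions of an n-set into exactly k nonempty blocks.
Computing row n = 10 for k = 2..10:
S(10, k): 511, 9330, 34105, 42525, 22827, 5880, 750, 45, 1
Sum = 115974.

115974


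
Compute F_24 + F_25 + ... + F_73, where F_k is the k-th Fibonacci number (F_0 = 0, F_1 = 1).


Use the identity sum_{k=0}^{N} F_k = F_{N+2} - 1 (which follows from F_{k+2} - F_{k+1} = F_k). Then
sum_{k=24}^{73} F_k = (F_{75} - 1) - (F_{25} - 1) = F_{75} - F_{25}.
Computing: F_{75} = 2111485077978050, F_{25} = 75025, so
Sum = 2111485077978050 - 75025 = 2111485077903025.

2111485077903025


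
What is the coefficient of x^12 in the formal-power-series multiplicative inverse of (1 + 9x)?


The inverse is 1/(1 + 9x). Apply the geometric identity 1/(1 - y) = sum_{k>=0} y^k with y = -9x:
1/(1 + 9x) = sum_{k>=0} (-9)^k x^k.
So the coefficient of x^12 is (-9)^12 = 282429536481.

282429536481
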